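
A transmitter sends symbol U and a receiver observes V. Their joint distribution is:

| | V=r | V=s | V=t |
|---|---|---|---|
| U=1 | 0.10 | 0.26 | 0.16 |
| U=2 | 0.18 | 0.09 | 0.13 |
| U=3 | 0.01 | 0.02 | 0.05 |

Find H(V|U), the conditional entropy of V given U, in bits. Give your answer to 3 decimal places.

1.486 bits

Marginals: p(U) = (0.5200, 0.4000, 0.0800), p(V) = (0.2900, 0.3700, 0.3400).
H(V|U) = Σ p(U) · H(V|U=·).
  U=1: p=0.5200, H(V|U=1) = 1.4806
  U=2: p=0.4000, H(V|U=2) = 1.5296
  U=3: p=0.0800, H(V|U=3) = 1.2988
Weighted sum = 1.486 bits.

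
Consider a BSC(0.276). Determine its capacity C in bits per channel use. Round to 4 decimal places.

Binary symmetric channel: C = 1 − h₂(ε) where h₂ is the binary entropy function.
h₂(0.276) = −0.276·log₂0.276 − 0.724·log₂0.724 = 0.8499.
C = 1 − 0.8499 = 0.1501 bits per channel use.

0.1501 bits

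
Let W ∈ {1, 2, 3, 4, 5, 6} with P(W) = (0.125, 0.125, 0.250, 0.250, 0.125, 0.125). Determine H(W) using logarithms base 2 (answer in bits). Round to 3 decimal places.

H(W) = −Σ p·log₂ p.
  −(0.125)·log₂(0.125) = 0.3750
  −(0.125)·log₂(0.125) = 0.3750
  −(0.250)·log₂(0.250) = 0.5000
  −(0.250)·log₂(0.250) = 0.5000
  −(0.125)·log₂(0.125) = 0.3750
  −(0.125)·log₂(0.125) = 0.3750
Sum: 0.3750 + 0.3750 + 0.5000 + 0.5000 + 0.3750 + 0.3750 = 2.500 bits.

2.500 bits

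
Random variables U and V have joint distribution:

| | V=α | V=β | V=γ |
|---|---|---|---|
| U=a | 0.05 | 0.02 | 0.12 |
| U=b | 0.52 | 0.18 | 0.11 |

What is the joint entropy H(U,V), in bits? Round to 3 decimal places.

H(U,V) = −Σ p(x,y)·log₂ p(x,y) over all 6 cells.
  cell (a,α): −0.05·log₂0.05 = 0.2161
  cell (a,β): −0.02·log₂0.02 = 0.1129
  cell (a,γ): −0.12·log₂0.12 = 0.3671
  cell (b,α): −0.52·log₂0.52 = 0.4906
  cell (b,β): −0.18·log₂0.18 = 0.4453
  cell (b,γ): −0.11·log₂0.11 = 0.3503
Sum = 1.982 bits.

1.982 bits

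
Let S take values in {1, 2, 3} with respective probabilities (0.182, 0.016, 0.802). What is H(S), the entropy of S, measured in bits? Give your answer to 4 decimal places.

0.7981 bits

H(S) = −Σ p·log₂ p.
  −(0.182)·log₂(0.182) = 0.44735
  −(0.016)·log₂(0.016) = 0.09545
  −(0.802)·log₂(0.802) = 0.25530
Sum: 0.44735 + 0.09545 + 0.25530 = 0.7981 bits.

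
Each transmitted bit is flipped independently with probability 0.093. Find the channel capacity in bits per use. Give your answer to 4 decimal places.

0.5536 bits

Binary symmetric channel: C = 1 − h₂(ε) where h₂ is the binary entropy function.
h₂(0.093) = −0.093·log₂0.093 − 0.907·log₂0.907 = 0.4464.
C = 1 − 0.4464 = 0.5536 bits per channel use.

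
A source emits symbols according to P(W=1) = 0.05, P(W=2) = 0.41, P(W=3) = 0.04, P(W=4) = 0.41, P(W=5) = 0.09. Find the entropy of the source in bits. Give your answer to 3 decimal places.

1.769 bits

H(W) = −Σ p·log₂ p.
  −(0.05)·log₂(0.05) = 0.2161
  −(0.41)·log₂(0.41) = 0.5274
  −(0.04)·log₂(0.04) = 0.1858
  −(0.41)·log₂(0.41) = 0.5274
  −(0.09)·log₂(0.09) = 0.3127
Sum: 0.2161 + 0.5274 + 0.1858 + 0.5274 + 0.3127 = 1.769 bits.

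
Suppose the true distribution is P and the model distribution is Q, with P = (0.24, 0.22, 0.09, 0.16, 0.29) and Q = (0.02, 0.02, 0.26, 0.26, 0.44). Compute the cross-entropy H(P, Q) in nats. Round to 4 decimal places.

H(P,Q) = −Σ p·ln q.
  −0.24·ln(0.02) = 0.93889
  −0.22·ln(0.02) = 0.86065
  −0.09·ln(0.26) = 0.12124
  −0.16·ln(0.26) = 0.21553
  −0.29·ln(0.44) = 0.23808
H(P,Q) = 2.3744 nats.

2.3744 nats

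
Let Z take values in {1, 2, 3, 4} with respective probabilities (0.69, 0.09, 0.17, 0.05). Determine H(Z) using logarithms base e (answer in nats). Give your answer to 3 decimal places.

H(Z) = −Σ p·ln p.
  −(0.69)·ln(0.69) = 0.2560
  −(0.09)·ln(0.09) = 0.2167
  −(0.17)·ln(0.17) = 0.3012
  −(0.05)·ln(0.05) = 0.1498
Sum: 0.2560 + 0.2167 + 0.3012 + 0.1498 = 0.924 nats.

0.924 nats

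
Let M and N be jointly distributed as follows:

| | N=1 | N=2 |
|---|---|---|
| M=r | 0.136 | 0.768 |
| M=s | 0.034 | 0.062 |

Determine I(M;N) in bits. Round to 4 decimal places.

Marginals: p(M) = (0.9040, 0.0960), p(N) = (0.1700, 0.8300).
I(M;N) = Σ p(x,y)·log₂[p(x,y)/(p(x)p(y))].
  (r,1): 0.136·log₂(0.8850) = -0.02398
  (r,2): 0.768·log₂(1.0236) = 0.02581
  (s,1): 0.034·log₂(2.0833) = 0.03600
  (s,2): 0.062·log₂(0.7781) = -0.02244
Sum = 0.0154 bits.

0.0154 bits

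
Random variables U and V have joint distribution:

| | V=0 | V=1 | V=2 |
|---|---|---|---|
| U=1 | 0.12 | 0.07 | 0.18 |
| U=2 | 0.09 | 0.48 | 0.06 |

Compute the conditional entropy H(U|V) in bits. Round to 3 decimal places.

0.704 bits

Chain rule: H(U|V) = H(U,V) − H(V).
Marginals: p(U) = (0.3700, 0.6300), p(V) = (0.2100, 0.5500, 0.2400).
H(U,V) = 2.1454 bits; H(V) = 1.4413 bits.
H(U|V) = 2.1454 − 1.4413 = 0.704 bits.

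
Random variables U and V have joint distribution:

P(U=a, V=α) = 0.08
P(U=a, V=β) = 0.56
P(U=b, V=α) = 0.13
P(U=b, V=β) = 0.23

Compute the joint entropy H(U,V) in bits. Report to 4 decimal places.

H(U,V) = −Σ p(x,y)·log₂ p(x,y) over all 4 cells.
  cell (a,α): −0.08·log₂0.08 = 0.29151
  cell (a,β): −0.56·log₂0.56 = 0.46844
  cell (b,α): −0.13·log₂0.13 = 0.38264
  cell (b,β): −0.23·log₂0.23 = 0.48767
Sum = 1.6303 bits.

1.6303 bits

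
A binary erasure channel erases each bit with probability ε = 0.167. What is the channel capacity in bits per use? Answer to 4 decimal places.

0.8330 bits

Binary erasure channel: capacity C = 1 − ε.
C = 1 − 0.167 = 0.8330 bits per channel use.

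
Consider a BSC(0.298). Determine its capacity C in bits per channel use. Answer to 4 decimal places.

0.1212 bits

Binary symmetric channel: C = 1 − h₂(ε) where h₂ is the binary entropy function.
h₂(0.298) = −0.298·log₂0.298 − 0.702·log₂0.702 = 0.8788.
C = 1 − 0.8788 = 0.1212 bits per channel use.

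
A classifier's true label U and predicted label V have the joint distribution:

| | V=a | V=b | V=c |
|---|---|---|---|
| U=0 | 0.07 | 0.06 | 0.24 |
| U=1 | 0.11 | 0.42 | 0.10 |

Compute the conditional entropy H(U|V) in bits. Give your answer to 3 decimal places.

Chain rule: H(U|V) = H(U,V) − H(V).
Marginals: p(U) = (0.3700, 0.6300), p(V) = (0.1800, 0.4800, 0.3400).
H(U,V) = 2.2143 bits; H(V) = 1.4828 bits.
H(U|V) = 2.2143 − 1.4828 = 0.732 bits.

0.732 bits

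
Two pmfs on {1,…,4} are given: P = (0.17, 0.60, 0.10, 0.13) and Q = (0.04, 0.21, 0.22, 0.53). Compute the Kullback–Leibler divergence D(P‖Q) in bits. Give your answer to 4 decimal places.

D(P‖Q) = Σ p·log₂(p/q).
  0.17·log₂(0.17/0.04) = 0.35487
  0.60·log₂(0.60/0.21) = 0.90874
  0.10·log₂(0.10/0.22) = -0.11375
  0.13·log₂(0.13/0.53) = -0.26357
D(P‖Q) = 0.8863 bits.

0.8863 bits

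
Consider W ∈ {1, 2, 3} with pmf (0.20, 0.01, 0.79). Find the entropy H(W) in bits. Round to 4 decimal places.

H(W) = −Σ p·log₂ p.
  −(0.20)·log₂(0.20) = 0.46439
  −(0.01)·log₂(0.01) = 0.06644
  −(0.79)·log₂(0.79) = 0.26866
Sum: 0.46439 + 0.06644 + 0.26866 = 0.7995 bits.

0.7995 bits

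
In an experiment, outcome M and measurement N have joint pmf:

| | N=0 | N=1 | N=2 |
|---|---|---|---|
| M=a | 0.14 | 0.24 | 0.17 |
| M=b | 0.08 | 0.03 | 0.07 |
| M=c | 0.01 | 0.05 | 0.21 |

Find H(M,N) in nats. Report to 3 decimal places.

H(M,N) = −Σ p(x,y)·ln p(x,y) over all 9 cells.
  cell (a,0): −0.14·ln0.14 = 0.2753
  cell (a,1): −0.24·ln0.24 = 0.3425
  cell (a,2): −0.17·ln0.17 = 0.3012
  cell (b,0): −0.08·ln0.08 = 0.2021
  cell (b,1): −0.03·ln0.03 = 0.1052
  cell (b,2): −0.07·ln0.07 = 0.1861
  cell (c,0): −0.01·ln0.01 = 0.0461
  cell (c,1): −0.05·ln0.05 = 0.1498
  cell (c,2): −0.21·ln0.21 = 0.3277
Sum = 1.936 nats.

1.936 nats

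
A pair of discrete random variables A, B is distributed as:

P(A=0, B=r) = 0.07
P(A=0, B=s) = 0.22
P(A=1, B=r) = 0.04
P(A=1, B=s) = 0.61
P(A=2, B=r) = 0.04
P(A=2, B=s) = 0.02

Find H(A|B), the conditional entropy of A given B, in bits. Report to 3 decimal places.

Marginals: p(A) = (0.2900, 0.6500, 0.0600), p(B) = (0.1500, 0.8500).
H(A|B) = Σ p(B) · H(A|B=·).
  B=r: p=0.1500, H(A|B=r) = 1.5301
  B=s: p=0.8500, H(A|B=s) = 0.9755
Weighted sum = 1.059 bits.

1.059 bits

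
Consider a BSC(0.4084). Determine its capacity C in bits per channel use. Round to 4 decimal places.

0.0243 bits

Binary symmetric channel: C = 1 − h₂(ε) where h₂ is the binary entropy function.
h₂(0.4084) = −0.4084·log₂0.4084 − 0.5916·log₂0.5916 = 0.9757.
C = 1 − 0.9757 = 0.0243 bits per channel use.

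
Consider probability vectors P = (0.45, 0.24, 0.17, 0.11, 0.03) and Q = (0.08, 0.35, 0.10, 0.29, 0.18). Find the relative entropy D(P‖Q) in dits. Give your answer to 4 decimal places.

0.2678 dits

D(P‖Q) = Σ p·log₁₀(p/q).
  0.45·log₁₀(0.45/0.08) = 0.33756
  0.24·log₁₀(0.24/0.35) = -0.03933
  0.17·log₁₀(0.17/0.10) = 0.03918
  0.11·log₁₀(0.11/0.29) = -0.04631
  0.03·log₁₀(0.03/0.18) = -0.02334
D(P‖Q) = 0.2678 dits.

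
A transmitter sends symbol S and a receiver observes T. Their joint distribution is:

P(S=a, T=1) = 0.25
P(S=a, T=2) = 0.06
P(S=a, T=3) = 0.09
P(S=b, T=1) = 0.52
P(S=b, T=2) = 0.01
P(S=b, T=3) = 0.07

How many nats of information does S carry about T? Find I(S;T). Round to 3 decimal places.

0.049 nats

Marginals: p(S) = (0.4000, 0.6000), p(T) = (0.7700, 0.0700, 0.1600).
I(S;T) = Σ p(x,y)·ln[p(x,y)/(p(x)p(y))].
  (a,1): 0.25·ln(0.8117) = -0.0522
  (a,2): 0.06·ln(2.1429) = 0.0457
  (a,3): 0.09·ln(1.4062) = 0.0307
  (b,1): 0.52·ln(1.1255) = 0.0615
  (b,2): 0.01·ln(0.2381) = -0.0144
  (b,3): 0.07·ln(0.7292) = -0.0221
Sum = 0.049 nats.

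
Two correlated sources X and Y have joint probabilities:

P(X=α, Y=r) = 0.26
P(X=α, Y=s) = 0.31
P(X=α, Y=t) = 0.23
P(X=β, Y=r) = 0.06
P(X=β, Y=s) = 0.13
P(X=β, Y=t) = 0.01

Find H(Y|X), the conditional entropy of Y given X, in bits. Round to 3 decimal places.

Marginals: p(X) = (0.8000, 0.2000), p(Y) = (0.3200, 0.4400, 0.2400).
H(Y|X) = Σ p(X) · H(Y|X=·).
  X=α: p=0.8000, H(Y|X=α) = 1.5740
  X=β: p=0.2000, H(Y|X=β) = 1.1412
Weighted sum = 1.487 bits.

1.487 bits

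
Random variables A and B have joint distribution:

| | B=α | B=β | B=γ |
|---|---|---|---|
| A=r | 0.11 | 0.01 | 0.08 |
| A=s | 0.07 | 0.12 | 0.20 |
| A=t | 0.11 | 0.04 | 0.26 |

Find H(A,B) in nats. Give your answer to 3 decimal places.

H(A,B) = −Σ p(x,y)·ln p(x,y) over all 9 cells.
  cell (r,α): −0.11·ln0.11 = 0.2428
  cell (r,β): −0.01·ln0.01 = 0.0461
  cell (r,γ): −0.08·ln0.08 = 0.2021
  cell (s,α): −0.07·ln0.07 = 0.1861
  cell (s,β): −0.12·ln0.12 = 0.2544
  cell (s,γ): −0.20·ln0.20 = 0.3219
  cell (t,α): −0.11·ln0.11 = 0.2428
  cell (t,β): −0.04·ln0.04 = 0.1288
  cell (t,γ): −0.26·ln0.26 = 0.3502
Sum = 1.975 nats.

1.975 nats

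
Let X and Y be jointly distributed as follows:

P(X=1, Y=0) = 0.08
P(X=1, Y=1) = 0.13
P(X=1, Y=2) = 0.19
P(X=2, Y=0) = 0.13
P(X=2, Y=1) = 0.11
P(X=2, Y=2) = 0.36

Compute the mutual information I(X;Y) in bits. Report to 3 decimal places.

0.019 bits

Marginals: p(X) = (0.4000, 0.6000), p(Y) = (0.2100, 0.2400, 0.5500).
I(X;Y) = H(X) + H(Y) − H(X,Y).
H(X) = 0.9710, H(Y) = 1.4413, H(X,Y) = 2.3929.
I(X;Y) = 0.9710 + 1.4413 − 2.3929 = 0.019 bits.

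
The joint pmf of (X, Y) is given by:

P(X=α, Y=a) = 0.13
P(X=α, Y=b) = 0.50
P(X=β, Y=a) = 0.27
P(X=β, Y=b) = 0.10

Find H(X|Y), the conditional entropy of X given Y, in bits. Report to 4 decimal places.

0.7539 bits

Marginals: p(X) = (0.6300, 0.3700), p(Y) = (0.4000, 0.6000).
H(X|Y) = Σ p(Y) · H(X|Y=·).
  Y=a: p=0.4000, H(X|Y=a) = 0.9097
  Y=b: p=0.6000, H(X|Y=b) = 0.6500
Weighted sum = 0.7539 bits.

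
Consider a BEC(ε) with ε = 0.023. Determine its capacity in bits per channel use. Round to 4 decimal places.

Binary erasure channel: capacity C = 1 − ε.
C = 1 − 0.023 = 0.9770 bits per channel use.

0.9770 bits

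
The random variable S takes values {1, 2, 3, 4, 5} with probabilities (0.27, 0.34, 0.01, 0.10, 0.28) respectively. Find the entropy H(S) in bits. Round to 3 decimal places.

H(S) = −Σ p·log₂ p.
  −(0.27)·log₂(0.27) = 0.5100
  −(0.34)·log₂(0.34) = 0.5292
  −(0.01)·log₂(0.01) = 0.0664
  −(0.10)·log₂(0.10) = 0.3322
  −(0.28)·log₂(0.28) = 0.5142
Sum: 0.5100 + 0.5292 + 0.0664 + 0.3322 + 0.5142 = 1.952 bits.

1.952 bits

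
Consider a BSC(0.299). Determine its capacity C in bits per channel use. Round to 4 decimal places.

0.1199 bits

Binary symmetric channel: C = 1 − h₂(ε) where h₂ is the binary entropy function.
h₂(0.299) = −0.299·log₂0.299 − 0.701·log₂0.701 = 0.8801.
C = 1 − 0.8801 = 0.1199 bits per channel use.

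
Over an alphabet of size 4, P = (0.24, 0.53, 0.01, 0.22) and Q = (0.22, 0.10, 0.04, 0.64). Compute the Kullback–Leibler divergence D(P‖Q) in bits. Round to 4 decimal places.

0.9464 bits

D(P‖Q) = Σ p·log₂(p/q).
  0.24·log₂(0.24/0.22) = 0.03013
  0.53·log₂(0.53/0.10) = 1.27518
  0.01·log₂(0.01/0.04) = -0.02000
  0.22·log₂(0.22/0.64) = -0.33893
D(P‖Q) = 0.9464 bits.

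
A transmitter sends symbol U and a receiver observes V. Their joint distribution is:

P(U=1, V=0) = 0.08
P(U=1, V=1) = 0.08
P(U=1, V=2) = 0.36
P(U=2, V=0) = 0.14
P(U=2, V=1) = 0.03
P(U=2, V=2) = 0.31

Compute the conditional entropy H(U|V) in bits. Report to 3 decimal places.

0.968 bits

Chain rule: H(U|V) = H(U,V) − H(V).
Marginals: p(U) = (0.5200, 0.4800), p(V) = (0.2200, 0.1100, 0.6700).
H(U,V) = 2.1863 bits; H(V) = 1.2180 bits.
H(U|V) = 2.1863 − 1.2180 = 0.968 bits.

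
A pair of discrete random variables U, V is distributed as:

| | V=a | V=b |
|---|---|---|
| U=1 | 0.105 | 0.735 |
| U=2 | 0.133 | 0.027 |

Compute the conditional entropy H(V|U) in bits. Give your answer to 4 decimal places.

Chain rule: H(V|U) = H(U,V) − H(U).
Marginals: p(U) = (0.8400, 0.1600), p(V) = (0.2380, 0.7620).
H(U,V) = 1.1957 bits; H(U) = 0.6343 bits.
H(V|U) = 1.1957 − 0.6343 = 0.5614 bits.

0.5614 bits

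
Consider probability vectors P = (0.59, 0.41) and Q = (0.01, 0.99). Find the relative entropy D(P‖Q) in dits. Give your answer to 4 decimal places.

0.8878 dits

D(P‖Q) = Σ p·log₁₀(p/q).
  0.59·log₁₀(0.59/0.01) = 1.04480
  0.41·log₁₀(0.41/0.99) = -0.15697
D(P‖Q) = 0.8878 dits.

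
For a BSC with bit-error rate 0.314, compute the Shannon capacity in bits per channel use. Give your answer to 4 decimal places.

0.1023 bits

Binary symmetric channel: C = 1 − h₂(ε) where h₂ is the binary entropy function.
h₂(0.314) = −0.314·log₂0.314 − 0.686·log₂0.686 = 0.8977.
C = 1 − 0.8977 = 0.1023 bits per channel use.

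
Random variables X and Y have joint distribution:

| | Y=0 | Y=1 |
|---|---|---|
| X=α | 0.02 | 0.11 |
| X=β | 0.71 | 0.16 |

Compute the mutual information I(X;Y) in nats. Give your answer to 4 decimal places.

Marginals: p(X) = (0.1300, 0.8700), p(Y) = (0.7300, 0.2700).
I(X;Y) = Σ p(x,y)·ln[p(x,y)/(p(x)p(y))].
  (α,0): 0.02·ln(0.2107) = -0.03114
  (α,1): 0.11·ln(3.1339) = 0.12565
  (β,0): 0.71·ln(1.1179) = 0.07915
  (β,1): 0.16·ln(0.6811) = -0.06144
Sum = 0.1122 nats.

0.1122 nats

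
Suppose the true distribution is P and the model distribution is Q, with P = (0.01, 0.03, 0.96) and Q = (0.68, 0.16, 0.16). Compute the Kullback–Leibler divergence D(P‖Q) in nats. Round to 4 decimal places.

1.6277 nats

D(P‖Q) = Σ p·ln(p/q).
  0.01·ln(0.01/0.68) = -0.04220
  0.03·ln(0.03/0.16) = -0.05022
  0.96·ln(0.96/0.16) = 1.72009
D(P‖Q) = 1.6277 nats.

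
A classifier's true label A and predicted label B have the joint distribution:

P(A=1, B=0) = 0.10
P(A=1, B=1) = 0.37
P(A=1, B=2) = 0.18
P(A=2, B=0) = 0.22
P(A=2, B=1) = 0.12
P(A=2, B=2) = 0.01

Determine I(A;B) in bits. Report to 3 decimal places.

0.197 bits

Marginals: p(A) = (0.6500, 0.3500), p(B) = (0.3200, 0.4900, 0.1900).
I(A;B) = H(A) + H(B) − H(A,B).
H(A) = 0.9341, H(B) = 1.4855, H(A,B) = 2.2223.
I(A;B) = 0.9341 + 1.4855 − 2.2223 = 0.197 bits.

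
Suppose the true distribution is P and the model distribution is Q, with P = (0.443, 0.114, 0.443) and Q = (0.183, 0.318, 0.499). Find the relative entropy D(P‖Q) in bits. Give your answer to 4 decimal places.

0.3202 bits

D(P‖Q) = Σ p·log₂(p/q).
  0.443·log₂(0.443/0.183) = 0.56503
  0.114·log₂(0.114/0.318) = -0.16872
  0.443·log₂(0.443/0.499) = -0.07608
D(P‖Q) = 0.3202 bits.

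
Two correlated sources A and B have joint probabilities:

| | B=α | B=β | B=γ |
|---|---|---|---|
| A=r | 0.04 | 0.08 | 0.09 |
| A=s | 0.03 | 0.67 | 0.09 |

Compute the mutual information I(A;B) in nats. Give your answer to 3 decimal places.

0.087 nats

Marginals: p(A) = (0.2100, 0.7900), p(B) = (0.0700, 0.7500, 0.1800).
I(A;B) = H(A) + H(B) − H(A,B).
H(A) = 0.5140, H(B) = 0.7106, H(A,B) = 1.1378.
I(A;B) = 0.5140 + 0.7106 − 1.1378 = 0.087 nats.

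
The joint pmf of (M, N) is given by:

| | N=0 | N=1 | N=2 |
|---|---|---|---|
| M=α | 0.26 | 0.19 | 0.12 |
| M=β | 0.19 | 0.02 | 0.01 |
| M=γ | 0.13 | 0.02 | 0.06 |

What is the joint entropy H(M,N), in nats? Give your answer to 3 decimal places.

H(M,N) = −Σ p(x,y)·ln p(x,y) over all 9 cells.
  cell (α,0): −0.26·ln0.26 = 0.3502
  cell (α,1): −0.19·ln0.19 = 0.3155
  cell (α,2): −0.12·ln0.12 = 0.2544
  cell (β,0): −0.19·ln0.19 = 0.3155
  cell (β,1): −0.02·ln0.02 = 0.0782
  cell (β,2): −0.01·ln0.01 = 0.0461
  cell (γ,0): −0.13·ln0.13 = 0.2652
  cell (γ,1): −0.02·ln0.02 = 0.0782
  cell (γ,2): −0.06·ln0.06 = 0.1688
Sum = 1.872 nats.

1.872 nats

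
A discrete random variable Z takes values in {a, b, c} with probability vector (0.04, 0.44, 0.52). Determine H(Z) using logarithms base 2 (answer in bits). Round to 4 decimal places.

H(Z) = −Σ p·log₂ p.
  −(0.04)·log₂(0.04) = 0.18575
  −(0.44)·log₂(0.44) = 0.52115
  −(0.52)·log₂(0.52) = 0.49058
Sum: 0.18575 + 0.52115 + 0.49058 = 1.1975 bits.

1.1975 bits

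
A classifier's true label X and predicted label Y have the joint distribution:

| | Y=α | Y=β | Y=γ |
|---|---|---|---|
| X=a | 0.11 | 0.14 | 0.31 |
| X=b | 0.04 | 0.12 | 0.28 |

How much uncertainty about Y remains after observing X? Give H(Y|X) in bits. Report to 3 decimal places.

1.349 bits

Marginals: p(X) = (0.5600, 0.4400), p(Y) = (0.1500, 0.2600, 0.5900).
H(Y|X) = Σ p(X) · H(Y|X=·).
  X=a: p=0.5600, H(Y|X=a) = 1.4335
  X=b: p=0.4400, H(Y|X=b) = 1.2407
Weighted sum = 1.349 bits.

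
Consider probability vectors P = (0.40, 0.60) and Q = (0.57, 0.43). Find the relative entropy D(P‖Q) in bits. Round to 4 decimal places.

0.0840 bits

D(P‖Q) = Σ p·log₂(p/q).
  0.40·log₂(0.40/0.57) = -0.20438
  0.60·log₂(0.60/0.43) = 0.28838
D(P‖Q) = 0.0840 bits.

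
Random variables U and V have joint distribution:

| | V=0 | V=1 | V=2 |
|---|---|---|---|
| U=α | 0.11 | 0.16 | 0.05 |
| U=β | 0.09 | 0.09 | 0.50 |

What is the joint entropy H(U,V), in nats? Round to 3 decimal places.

1.466 nats

H(U,V) = −Σ p(x,y)·ln p(x,y) over all 6 cells.
  cell (α,0): −0.11·ln0.11 = 0.2428
  cell (α,1): −0.16·ln0.16 = 0.2932
  cell (α,2): −0.05·ln0.05 = 0.1498
  cell (β,0): −0.09·ln0.09 = 0.2167
  cell (β,1): −0.09·ln0.09 = 0.2167
  cell (β,2): −0.50·ln0.50 = 0.3466
Sum = 1.466 nats.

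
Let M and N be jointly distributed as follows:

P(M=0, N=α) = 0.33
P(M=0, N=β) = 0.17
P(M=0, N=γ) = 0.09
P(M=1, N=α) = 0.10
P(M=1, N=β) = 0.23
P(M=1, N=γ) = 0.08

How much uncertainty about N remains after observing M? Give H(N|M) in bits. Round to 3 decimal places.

Chain rule: H(N|M) = H(M,N) − H(M).
Marginals: p(M) = (0.5900, 0.4100), p(N) = (0.4300, 0.4000, 0.1700).
H(M,N) = 2.3864 bits; H(M) = 0.9765 bits.
H(N|M) = 2.3864 − 0.9765 = 1.410 bits.

1.410 bits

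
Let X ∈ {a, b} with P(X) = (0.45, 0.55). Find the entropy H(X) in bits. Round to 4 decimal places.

0.9928 bits

H(X) = −Σ p·log₂ p.
  −(0.45)·log₂(0.45) = 0.51840
  −(0.55)·log₂(0.55) = 0.47437
Sum: 0.51840 + 0.47437 = 0.9928 bits.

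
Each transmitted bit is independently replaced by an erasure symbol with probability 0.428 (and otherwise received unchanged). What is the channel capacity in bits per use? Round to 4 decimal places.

Binary erasure channel: capacity C = 1 − ε.
C = 1 − 0.428 = 0.5720 bits per channel use.

0.5720 bits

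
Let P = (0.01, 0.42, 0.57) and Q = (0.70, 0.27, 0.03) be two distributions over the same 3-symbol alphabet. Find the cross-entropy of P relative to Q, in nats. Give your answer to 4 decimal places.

2.5522 nats

H(P,Q) = −Σ p·ln q.
  −0.01·ln(0.70) = 0.00357
  −0.42·ln(0.27) = 0.54992
  −0.57·ln(0.03) = 1.99874
H(P,Q) = 2.5522 nats.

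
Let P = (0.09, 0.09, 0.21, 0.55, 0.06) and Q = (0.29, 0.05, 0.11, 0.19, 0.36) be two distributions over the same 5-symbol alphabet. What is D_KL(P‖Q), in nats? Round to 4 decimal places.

0.5605 nats

D(P‖Q) = Σ p·ln(p/q).
  0.09·ln(0.09/0.29) = -0.10531
  0.09·ln(0.09/0.05) = 0.05290
  0.21·ln(0.21/0.11) = 0.13579
  0.55·ln(0.55/0.19) = 0.58459
  0.06·ln(0.06/0.36) = -0.10751
D(P‖Q) = 0.5605 nats.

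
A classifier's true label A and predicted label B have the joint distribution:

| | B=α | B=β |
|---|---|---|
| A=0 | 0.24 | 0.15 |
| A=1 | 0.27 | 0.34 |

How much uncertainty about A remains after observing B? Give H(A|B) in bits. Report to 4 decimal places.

0.9442 bits

Chain rule: H(A|B) = H(A,B) − H(B).
Marginals: p(A) = (0.3900, 0.6100), p(B) = (0.5100, 0.4900).
H(A,B) = 1.9439 bits; H(B) = 0.9997 bits.
H(A|B) = 1.9439 − 0.9997 = 0.9442 bits.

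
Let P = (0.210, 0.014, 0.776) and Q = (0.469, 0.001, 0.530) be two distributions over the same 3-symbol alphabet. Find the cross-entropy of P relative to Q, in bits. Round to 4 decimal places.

1.0797 bits

H(P,Q) = −Σ p·log₂ q.
  −0.210·log₂(0.469) = 0.22939
  −0.014·log₂(0.001) = 0.13952
  −0.776·log₂(0.530) = 0.71077
H(P,Q) = 1.0797 bits.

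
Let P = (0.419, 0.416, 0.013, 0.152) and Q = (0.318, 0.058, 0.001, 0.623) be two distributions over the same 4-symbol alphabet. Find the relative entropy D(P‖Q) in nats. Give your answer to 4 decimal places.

0.7541 nats

D(P‖Q) = Σ p·ln(p/q).
  0.419·ln(0.419/0.318) = 0.11557
  0.416·ln(0.416/0.058) = 0.81962
  0.013·ln(0.013/0.001) = 0.03334
  0.152·ln(0.152/0.623) = -0.21442
D(P‖Q) = 0.7541 nats.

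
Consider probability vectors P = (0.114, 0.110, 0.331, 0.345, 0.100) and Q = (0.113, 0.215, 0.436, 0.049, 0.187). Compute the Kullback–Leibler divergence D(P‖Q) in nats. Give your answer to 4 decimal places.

0.4468 nats

D(P‖Q) = Σ p·ln(p/q).
  0.114·ln(0.114/0.113) = 0.00100
  0.110·ln(0.110/0.215) = -0.07372
  0.331·ln(0.331/0.436) = -0.09120
  0.345·ln(0.345/0.049) = 0.67334
  0.100·ln(0.100/0.187) = -0.06259
D(P‖Q) = 0.4468 nats.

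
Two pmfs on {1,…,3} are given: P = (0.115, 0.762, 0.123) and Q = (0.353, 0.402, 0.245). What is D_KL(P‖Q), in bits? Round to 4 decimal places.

D(P‖Q) = Σ p·log₂(p/q).
  0.115·log₂(0.115/0.353) = -0.18607
  0.762·log₂(0.762/0.402) = 0.70302
  0.123·log₂(0.123/0.245) = -0.12228
D(P‖Q) = 0.3947 bits.

0.3947 bits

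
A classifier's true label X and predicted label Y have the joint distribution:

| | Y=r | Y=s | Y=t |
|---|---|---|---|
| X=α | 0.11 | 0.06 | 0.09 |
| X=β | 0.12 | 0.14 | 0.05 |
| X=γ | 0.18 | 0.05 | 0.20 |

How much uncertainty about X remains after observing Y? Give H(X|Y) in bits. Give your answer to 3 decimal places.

Chain rule: H(X|Y) = H(X,Y) − H(Y).
Marginals: p(X) = (0.2600, 0.3100, 0.4300), p(Y) = (0.4100, 0.2500, 0.3400).
H(X,Y) = 3.0125 bits; H(Y) = 1.5566 bits.
H(X|Y) = 3.0125 − 1.5566 = 1.456 bits.

1.456 bits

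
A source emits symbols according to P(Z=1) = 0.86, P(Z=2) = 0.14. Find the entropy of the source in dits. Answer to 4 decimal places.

H(Z) = −Σ p·log₁₀ p.
  −(0.86)·log₁₀(0.86) = 0.05633
  −(0.14)·log₁₀(0.14) = 0.11954
Sum: 0.05633 + 0.11954 = 0.1759 dits.

0.1759 dits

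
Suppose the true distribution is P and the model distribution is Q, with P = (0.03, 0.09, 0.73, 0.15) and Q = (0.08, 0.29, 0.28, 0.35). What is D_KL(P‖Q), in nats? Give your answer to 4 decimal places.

D(P‖Q) = Σ p·ln(p/q).
  0.03·ln(0.03/0.08) = -0.02942
  0.09·ln(0.09/0.29) = -0.10531
  0.73·ln(0.73/0.28) = 0.69953
  0.15·ln(0.15/0.35) = -0.12709
D(P‖Q) = 0.4377 nats.

0.4377 nats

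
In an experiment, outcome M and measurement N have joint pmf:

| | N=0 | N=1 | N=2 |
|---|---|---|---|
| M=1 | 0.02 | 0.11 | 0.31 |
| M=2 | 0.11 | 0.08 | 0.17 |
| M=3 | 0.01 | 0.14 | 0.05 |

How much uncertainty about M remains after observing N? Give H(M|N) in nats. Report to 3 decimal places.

0.924 nats

Chain rule: H(M|N) = H(M,N) − H(N).
Marginals: p(M) = (0.4400, 0.3600, 0.2000), p(N) = (0.1400, 0.3300, 0.5300).
H(M,N) = 1.9013 nats; H(N) = 0.9776 nats.
H(M|N) = 1.9013 − 0.9776 = 0.924 nats.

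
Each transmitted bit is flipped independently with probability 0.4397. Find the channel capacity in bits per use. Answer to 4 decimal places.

Binary symmetric channel: C = 1 − h₂(ε) where h₂ is the binary entropy function.
h₂(0.4397) = −0.4397·log₂0.4397 − 0.5603·log₂0.5603 = 0.9895.
C = 1 − 0.9895 = 0.0105 bits per channel use.

0.0105 bits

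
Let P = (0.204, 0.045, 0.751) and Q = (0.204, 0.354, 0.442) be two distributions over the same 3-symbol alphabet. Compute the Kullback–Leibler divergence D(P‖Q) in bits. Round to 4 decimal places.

0.4404 bits

D(P‖Q) = Σ p·log₂(p/q).
  0.204·log₂(0.204/0.204) = 0.00000
  0.045·log₂(0.045/0.354) = -0.13391
  0.751·log₂(0.751/0.442) = 0.57434
D(P‖Q) = 0.4404 bits.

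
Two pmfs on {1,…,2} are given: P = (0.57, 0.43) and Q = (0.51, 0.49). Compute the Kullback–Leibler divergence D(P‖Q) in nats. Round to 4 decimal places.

D(P‖Q) = Σ p·ln(p/q).
  0.57·ln(0.57/0.51) = 0.06340
  0.43·ln(0.43/0.49) = -0.05617
D(P‖Q) = 0.0072 nats.

0.0072 nats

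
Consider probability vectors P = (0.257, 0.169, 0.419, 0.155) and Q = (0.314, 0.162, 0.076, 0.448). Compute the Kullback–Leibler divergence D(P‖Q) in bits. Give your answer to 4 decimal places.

0.7306 bits

D(P‖Q) = Σ p·log₂(p/q).
  0.257·log₂(0.257/0.314) = -0.07427
  0.169·log₂(0.169/0.162) = 0.01031
  0.419·log₂(0.419/0.076) = 1.03195
  0.155·log₂(0.155/0.448) = -0.23734
D(P‖Q) = 0.7306 bits.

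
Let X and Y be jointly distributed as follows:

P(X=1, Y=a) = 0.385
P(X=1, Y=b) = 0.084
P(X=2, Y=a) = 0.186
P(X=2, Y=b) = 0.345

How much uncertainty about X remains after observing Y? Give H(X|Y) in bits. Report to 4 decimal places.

0.8260 bits

Chain rule: H(X|Y) = H(X,Y) − H(Y).
Marginals: p(X) = (0.4690, 0.5310), p(Y) = (0.5710, 0.4290).
H(X,Y) = 1.8114 bits; H(Y) = 0.9854 bits.
H(X|Y) = 1.8114 − 0.9854 = 0.8260 bits.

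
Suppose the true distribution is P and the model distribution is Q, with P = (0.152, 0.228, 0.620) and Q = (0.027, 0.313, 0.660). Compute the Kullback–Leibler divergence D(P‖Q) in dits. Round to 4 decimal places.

0.0659 dits

D(P‖Q) = Σ p·log₁₀(p/q).
  0.152·log₁₀(0.152/0.027) = 0.11407
  0.228·log₁₀(0.228/0.313) = -0.03137
  0.620·log₁₀(0.620/0.660) = -0.01683
D(P‖Q) = 0.0659 dits.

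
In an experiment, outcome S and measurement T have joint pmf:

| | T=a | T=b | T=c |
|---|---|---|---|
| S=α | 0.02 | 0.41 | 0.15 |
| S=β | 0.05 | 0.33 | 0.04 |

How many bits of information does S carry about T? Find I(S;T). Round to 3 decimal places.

Marginals: p(S) = (0.5800, 0.4200), p(T) = (0.0700, 0.7400, 0.1900).
I(S;T) = H(S) + H(T) − H(S,T).
H(S) = 0.9815, H(T) = 1.0452, H(S,T) = 1.9805.
I(S;T) = 0.9815 + 1.0452 − 1.9805 = 0.046 bits.

0.046 bits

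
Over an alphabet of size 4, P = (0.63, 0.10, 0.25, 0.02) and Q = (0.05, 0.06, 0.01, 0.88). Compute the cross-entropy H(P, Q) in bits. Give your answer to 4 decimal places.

H(P,Q) = −Σ p·log₂ q.
  −0.63·log₂(0.05) = 2.72281
  −0.10·log₂(0.06) = 0.40589
  −0.25·log₂(0.01) = 1.66096
  −0.02·log₂(0.88) = 0.00369
H(P,Q) = 4.7934 bits.

4.7934 bits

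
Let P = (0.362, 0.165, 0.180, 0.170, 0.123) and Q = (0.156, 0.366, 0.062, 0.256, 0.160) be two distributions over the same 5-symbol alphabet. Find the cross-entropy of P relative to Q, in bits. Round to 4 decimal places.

H(P,Q) = −Σ p·log₂ q.
  −0.362·log₂(0.156) = 0.97030
  −0.165·log₂(0.366) = 0.23926
  −0.180·log₂(0.062) = 0.72209
  −0.170·log₂(0.256) = 0.33418
  −0.123·log₂(0.160) = 0.32519
H(P,Q) = 2.5910 bits.

2.5910 bits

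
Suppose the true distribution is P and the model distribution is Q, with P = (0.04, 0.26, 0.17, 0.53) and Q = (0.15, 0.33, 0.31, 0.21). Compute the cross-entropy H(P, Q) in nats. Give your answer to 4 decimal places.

H(P,Q) = −Σ p·ln q.
  −0.04·ln(0.15) = 0.07588
  −0.26·ln(0.33) = 0.28825
  −0.17·ln(0.31) = 0.19910
  −0.53·ln(0.21) = 0.82714
H(P,Q) = 1.3904 nats.

1.3904 nats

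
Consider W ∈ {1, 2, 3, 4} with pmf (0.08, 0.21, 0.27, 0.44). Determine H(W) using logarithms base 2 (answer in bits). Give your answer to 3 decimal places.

H(W) = −Σ p·log₂ p.
  −(0.08)·log₂(0.08) = 0.2915
  −(0.21)·log₂(0.21) = 0.4728
  −(0.27)·log₂(0.27) = 0.5100
  −(0.44)·log₂(0.44) = 0.5211
Sum: 0.2915 + 0.4728 + 0.5100 + 0.5211 = 1.795 bits.

1.795 bits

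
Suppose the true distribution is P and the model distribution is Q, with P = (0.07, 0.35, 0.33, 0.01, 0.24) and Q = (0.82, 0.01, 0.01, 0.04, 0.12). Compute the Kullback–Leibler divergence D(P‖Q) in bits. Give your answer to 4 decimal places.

D(P‖Q) = Σ p·log₂(p/q).
  0.07·log₂(0.07/0.82) = -0.24851
  0.35·log₂(0.35/0.01) = 1.79525
  0.33·log₂(0.33/0.01) = 1.66465
  0.01·log₂(0.01/0.04) = -0.02000
  0.24·log₂(0.24/0.12) = 0.24000
D(P‖Q) = 3.4314 bits.

3.4314 bits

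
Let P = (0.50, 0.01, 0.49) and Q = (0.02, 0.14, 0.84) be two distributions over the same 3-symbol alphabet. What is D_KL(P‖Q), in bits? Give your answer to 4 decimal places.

D(P‖Q) = Σ p·log₂(p/q).
  0.50·log₂(0.50/0.02) = 2.32193
  0.01·log₂(0.01/0.14) = -0.03807
  0.49·log₂(0.49/0.84) = -0.38103
D(P‖Q) = 1.9028 bits.

1.9028 bits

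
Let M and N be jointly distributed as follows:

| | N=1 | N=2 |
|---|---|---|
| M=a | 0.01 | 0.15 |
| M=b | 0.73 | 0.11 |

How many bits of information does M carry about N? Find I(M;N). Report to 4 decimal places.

0.3023 bits

Marginals: p(M) = (0.1600, 0.8400), p(N) = (0.7400, 0.2600).
I(M;N) = H(M) + H(N) − H(M,N).
H(M) = 0.6343, H(N) = 0.8267, H(M,N) = 1.1587.
I(M;N) = 0.6343 + 0.8267 − 1.1587 = 0.3023 bits.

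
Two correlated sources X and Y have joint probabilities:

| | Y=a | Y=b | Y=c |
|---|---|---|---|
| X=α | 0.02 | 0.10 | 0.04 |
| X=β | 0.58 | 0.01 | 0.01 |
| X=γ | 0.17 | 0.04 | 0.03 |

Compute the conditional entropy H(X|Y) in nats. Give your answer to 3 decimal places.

Marginals: p(X) = (0.1600, 0.6000, 0.2400), p(Y) = (0.7700, 0.1500, 0.0800).
H(X|Y) = Σ p(Y) · H(X|Y=·).
  Y=a: p=0.7700, H(X|Y=a) = 0.6418
  Y=b: p=0.1500, H(X|Y=b) = 0.8033
  Y=c: p=0.0800, H(X|Y=c) = 0.9743
Weighted sum = 0.693 nats.

0.693 nats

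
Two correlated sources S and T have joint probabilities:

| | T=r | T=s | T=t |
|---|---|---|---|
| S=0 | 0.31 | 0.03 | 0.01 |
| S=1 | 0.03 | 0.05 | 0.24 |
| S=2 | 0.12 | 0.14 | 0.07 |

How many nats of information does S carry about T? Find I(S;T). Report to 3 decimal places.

Marginals: p(S) = (0.3500, 0.3200, 0.3300), p(T) = (0.4600, 0.2200, 0.3200).
I(S;T) = H(S) + H(T) − H(S,T).
H(S) = 1.0979, H(T) = 1.0549, H(S,T) = 1.8276.
I(S;T) = 1.0979 + 1.0549 − 1.8276 = 0.325 nats.

0.325 nats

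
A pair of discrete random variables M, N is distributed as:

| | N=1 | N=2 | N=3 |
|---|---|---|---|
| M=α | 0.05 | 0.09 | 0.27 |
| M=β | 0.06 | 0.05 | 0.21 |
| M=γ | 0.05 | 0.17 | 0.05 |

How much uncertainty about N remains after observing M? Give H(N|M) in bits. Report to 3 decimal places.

Chain rule: H(N|M) = H(M,N) − H(M).
Marginals: p(M) = (0.4100, 0.3200, 0.2700), p(N) = (0.1600, 0.3100, 0.5300).
H(M,N) = 2.8380 bits; H(M) = 1.5634 bits.
H(N|M) = 2.8380 − 1.5634 = 1.275 bits.

1.275 bits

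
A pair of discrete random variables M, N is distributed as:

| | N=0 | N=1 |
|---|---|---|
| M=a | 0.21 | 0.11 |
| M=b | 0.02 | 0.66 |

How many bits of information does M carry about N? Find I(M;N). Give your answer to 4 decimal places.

Marginals: p(M) = (0.3200, 0.6800), p(N) = (0.2300, 0.7700).
I(M;N) = Σ p(x,y)·log₂[p(x,y)/(p(x)p(y))].
  (a,0): 0.21·log₂(2.8533) = 0.31765
  (a,1): 0.11·log₂(0.4464) = -0.12798
  (b,0): 0.02·log₂(0.1279) = -0.05934
  (b,1): 0.66·log₂(1.2605) = 0.22044
Sum = 0.3508 bits.

0.3508 bits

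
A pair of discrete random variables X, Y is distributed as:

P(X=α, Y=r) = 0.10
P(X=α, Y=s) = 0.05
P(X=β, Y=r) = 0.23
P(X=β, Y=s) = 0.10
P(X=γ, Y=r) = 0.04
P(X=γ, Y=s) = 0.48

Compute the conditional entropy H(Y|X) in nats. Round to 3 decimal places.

0.439 nats

Marginals: p(X) = (0.1500, 0.3300, 0.5200), p(Y) = (0.3700, 0.6300).
H(Y|X) = Σ p(X) · H(Y|X=·).
  X=α: p=0.1500, H(Y|X=α) = 0.6365
  X=β: p=0.3300, H(Y|X=β) = 0.6134
  X=γ: p=0.5200, H(Y|X=γ) = 0.2712
Weighted sum = 0.439 nats.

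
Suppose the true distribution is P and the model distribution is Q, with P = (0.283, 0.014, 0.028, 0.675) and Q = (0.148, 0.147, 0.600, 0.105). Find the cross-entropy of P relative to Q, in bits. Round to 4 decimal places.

3.0342 bits

H(P,Q) = −Σ p·log₂ q.
  −0.283·log₂(0.148) = 0.78004
  −0.014·log₂(0.147) = 0.03873
  −0.028·log₂(0.600) = 0.02064
  −0.675·log₂(0.105) = 2.19479
H(P,Q) = 3.0342 bits.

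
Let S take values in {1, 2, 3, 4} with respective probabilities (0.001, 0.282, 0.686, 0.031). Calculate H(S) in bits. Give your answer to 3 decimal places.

1.053 bits

H(S) = −Σ p·log₂ p.
  −(0.001)·log₂(0.001) = 0.0100
  −(0.282)·log₂(0.282) = 0.5150
  −(0.686)·log₂(0.686) = 0.3730
  −(0.031)·log₂(0.031) = 0.1554
Sum: 0.0100 + 0.5150 + 0.3730 + 0.1554 = 1.053 bits.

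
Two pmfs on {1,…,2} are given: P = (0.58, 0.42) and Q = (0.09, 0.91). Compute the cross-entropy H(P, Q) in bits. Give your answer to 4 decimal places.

2.0720 bits

H(P,Q) = −Σ p·log₂ q.
  −0.58·log₂(0.09) = 2.01488
  −0.42·log₂(0.91) = 0.05715
H(P,Q) = 2.0720 bits.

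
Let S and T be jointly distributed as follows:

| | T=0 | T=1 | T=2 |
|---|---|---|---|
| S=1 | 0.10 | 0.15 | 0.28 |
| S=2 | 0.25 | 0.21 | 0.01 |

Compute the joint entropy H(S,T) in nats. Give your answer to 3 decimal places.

1.592 nats

H(S,T) = −Σ p(x,y)·ln p(x,y) over all 6 cells.
  cell (1,0): −0.10·ln0.10 = 0.2303
  cell (1,1): −0.15·ln0.15 = 0.2846
  cell (1,2): −0.28·ln0.28 = 0.3564
  cell (2,0): −0.25·ln0.25 = 0.3466
  cell (2,1): −0.21·ln0.21 = 0.3277
  cell (2,2): −0.01·ln0.01 = 0.0461
Sum = 1.592 nats.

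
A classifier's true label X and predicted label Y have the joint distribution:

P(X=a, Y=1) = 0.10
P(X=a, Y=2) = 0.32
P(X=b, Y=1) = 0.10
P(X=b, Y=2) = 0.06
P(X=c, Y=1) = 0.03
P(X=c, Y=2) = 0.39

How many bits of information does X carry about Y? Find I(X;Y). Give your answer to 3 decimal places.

Marginals: p(X) = (0.4200, 0.1600, 0.4200), p(Y) = (0.2300, 0.7700).
I(X;Y) = Σ p(x,y)·log₂[p(x,y)/(p(x)p(y))].
  (a,1): 0.10·log₂(1.0352) = 0.0050
  (a,2): 0.32·log₂(0.9895) = -0.0049
  (b,1): 0.10·log₂(2.7174) = 0.1442
  (b,2): 0.06·log₂(0.4870) = -0.0623
  (c,1): 0.03·log₂(0.3106) = -0.0506
  (c,2): 0.39·log₂(1.2059) = 0.1054
Sum = 0.137 bits.

0.137 bits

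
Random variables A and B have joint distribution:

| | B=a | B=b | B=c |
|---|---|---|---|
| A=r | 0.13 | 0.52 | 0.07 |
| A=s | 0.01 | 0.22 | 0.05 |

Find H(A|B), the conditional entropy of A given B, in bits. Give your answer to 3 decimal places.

Marginals: p(A) = (0.7200, 0.2800), p(B) = (0.1400, 0.7400, 0.1200).
H(A|B) = Σ p(B) · H(A|B=·).
  B=a: p=0.1400, H(A|B=a) = 0.3712
  B=b: p=0.7400, H(A|B=b) = 0.8780
  B=c: p=0.1200, H(A|B=c) = 0.9799
Weighted sum = 0.819 bits.

0.819 bits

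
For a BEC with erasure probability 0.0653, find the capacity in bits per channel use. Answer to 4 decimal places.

0.9347 bits

Binary erasure channel: capacity C = 1 − ε.
C = 1 − 0.0653 = 0.9347 bits per channel use.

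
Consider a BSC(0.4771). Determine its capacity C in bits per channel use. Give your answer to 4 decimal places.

Binary symmetric channel: C = 1 − h₂(ε) where h₂ is the binary entropy function.
h₂(0.4771) = −0.4771·log₂0.4771 − 0.5229·log₂0.5229 = 0.9985.
C = 1 − 0.9985 = 0.0015 bits per channel use.

0.0015 bits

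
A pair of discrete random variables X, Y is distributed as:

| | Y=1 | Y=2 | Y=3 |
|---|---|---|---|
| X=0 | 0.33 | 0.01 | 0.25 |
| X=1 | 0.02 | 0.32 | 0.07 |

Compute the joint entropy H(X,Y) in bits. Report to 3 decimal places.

2.002 bits

H(X,Y) = −Σ p(x,y)·log₂ p(x,y) over all 6 cells.
  cell (0,1): −0.33·log₂0.33 = 0.5278
  cell (0,2): −0.01·log₂0.01 = 0.0664
  cell (0,3): −0.25·log₂0.25 = 0.5000
  cell (1,1): −0.02·log₂0.02 = 0.1129
  cell (1,2): −0.32·log₂0.32 = 0.5260
  cell (1,3): −0.07·log₂0.07 = 0.2686
Sum = 2.002 bits.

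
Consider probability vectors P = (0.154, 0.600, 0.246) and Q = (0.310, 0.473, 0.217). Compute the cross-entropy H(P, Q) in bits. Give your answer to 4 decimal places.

H(P,Q) = −Σ p·log₂ q.
  −0.154·log₂(0.310) = 0.26021
  −0.600·log₂(0.473) = 0.64805
  −0.246·log₂(0.217) = 0.54224
H(P,Q) = 1.4505 bits.

1.4505 bits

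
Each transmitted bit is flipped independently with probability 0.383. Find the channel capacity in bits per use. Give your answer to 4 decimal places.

Binary symmetric channel: C = 1 − h₂(ε) where h₂ is the binary entropy function.
h₂(0.383) = −0.383·log₂0.383 − 0.617·log₂0.617 = 0.9601.
C = 1 − 0.9601 = 0.0399 bits per channel use.

0.0399 bits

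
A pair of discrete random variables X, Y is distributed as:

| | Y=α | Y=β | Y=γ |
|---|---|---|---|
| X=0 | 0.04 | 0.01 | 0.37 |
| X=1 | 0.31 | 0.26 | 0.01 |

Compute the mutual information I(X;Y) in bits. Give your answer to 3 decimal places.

0.674 bits

Marginals: p(X) = (0.4200, 0.5800), p(Y) = (0.3500, 0.2700, 0.3800).
I(X;Y) = Σ p(x,y)·log₂[p(x,y)/(p(x)p(y))].
  (0,α): 0.04·log₂(0.2721) = -0.0751
  (0,β): 0.01·log₂(0.0882) = -0.0350
  (0,γ): 0.37·log₂(2.3183) = 0.4488
  (1,α): 0.31·log₂(1.5271) = 0.1893
  (1,β): 0.26·log₂(1.6603) = 0.1902
  (1,γ): 0.01·log₂(0.0454) = -0.0446
Sum = 0.674 bits.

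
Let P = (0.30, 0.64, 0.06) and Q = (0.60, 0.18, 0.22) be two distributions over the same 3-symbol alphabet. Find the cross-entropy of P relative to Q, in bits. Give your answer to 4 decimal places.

1.9355 bits

H(P,Q) = −Σ p·log₂ q.
  −0.30·log₂(0.60) = 0.22109
  −0.64·log₂(0.18) = 1.58332
  −0.06·log₂(0.22) = 0.13107
H(P,Q) = 1.9355 bits.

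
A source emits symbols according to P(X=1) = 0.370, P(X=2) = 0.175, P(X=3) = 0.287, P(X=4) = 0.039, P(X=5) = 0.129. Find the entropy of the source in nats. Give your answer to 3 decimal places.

H(X) = −Σ p·ln p.
  −(0.370)·ln(0.370) = 0.3679
  −(0.175)·ln(0.175) = 0.3050
  −(0.287)·ln(0.287) = 0.3583
  −(0.039)·ln(0.039) = 0.1265
  −(0.129)·ln(0.129) = 0.2642
Sum: 0.3679 + 0.3050 + 0.3583 + 0.1265 + 0.2642 = 1.422 nats.

1.422 nats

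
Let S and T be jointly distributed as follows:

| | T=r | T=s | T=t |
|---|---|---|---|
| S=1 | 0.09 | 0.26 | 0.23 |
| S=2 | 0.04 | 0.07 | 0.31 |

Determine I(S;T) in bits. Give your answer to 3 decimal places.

0.088 bits

Marginals: p(S) = (0.5800, 0.4200), p(T) = (0.1300, 0.3300, 0.5400).
I(S;T) = H(S) + H(T) − H(S,T).
H(S) = 0.9815, H(T) = 1.3905, H(S,T) = 2.2837.
I(S;T) = 0.9815 + 1.3905 − 2.2837 = 0.088 bits.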